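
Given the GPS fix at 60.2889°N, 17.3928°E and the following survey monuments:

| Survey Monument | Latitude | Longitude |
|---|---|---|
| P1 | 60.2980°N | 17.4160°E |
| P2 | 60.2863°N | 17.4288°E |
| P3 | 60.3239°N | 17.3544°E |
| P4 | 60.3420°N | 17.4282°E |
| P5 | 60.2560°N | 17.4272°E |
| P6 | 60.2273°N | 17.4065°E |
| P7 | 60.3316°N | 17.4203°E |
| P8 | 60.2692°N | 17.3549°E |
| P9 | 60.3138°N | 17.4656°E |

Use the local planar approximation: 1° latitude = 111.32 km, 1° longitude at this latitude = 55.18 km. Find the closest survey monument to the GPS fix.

Distances from 60.2889°N, 17.3928°E:
P1: √((0.0091·111.32)² + (0.0232·55.18)²) = √(1.026193 + 1.638851) = 1.6325 km
P2: √((-0.0026·111.32)² + (0.0360·55.18)²) = √(0.083771 + 3.946103) = 2.0075 km
P3: √((0.0350·111.32)² + (-0.0384·55.18)²) = √(15.180374 + 4.489788) = 4.4351 km
P4: √((0.0531·111.32)² + (0.0354·55.18)²) = √(34.941009 + 3.815662) = 6.2255 km
P5: √((-0.0329·111.32)² + (0.0344·55.18)²) = √(13.413379 + 3.603133) = 4.1251 km
P6: √((-0.0616·111.32)² + (0.0137·55.18)²) = √(47.022728 + 0.571485) = 6.8989 km
P7: √((0.0427·111.32)² + (0.0275·55.18)²) = √(22.594469 + 2.302655) = 4.9897 km
P8: √((-0.0197·111.32)² + (-0.0379·55.18)²) = √(4.809267 + 4.373628) = 3.0303 km
P9: √((0.0249·111.32)² + (0.0728·55.18)²) = √(7.683252 + 16.137125) = 4.8806 km
Minimum: P1 at 1.6325 km.

P1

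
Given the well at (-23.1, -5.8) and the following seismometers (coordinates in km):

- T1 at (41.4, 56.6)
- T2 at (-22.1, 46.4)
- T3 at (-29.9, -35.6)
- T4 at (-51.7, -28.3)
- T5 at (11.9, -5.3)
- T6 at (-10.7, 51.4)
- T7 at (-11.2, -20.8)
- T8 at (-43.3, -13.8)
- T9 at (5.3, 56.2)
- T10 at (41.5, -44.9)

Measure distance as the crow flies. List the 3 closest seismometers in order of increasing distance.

T7, T8, T3

Distances from (-23.1, -5.8):
T1: 89.7 km
T2: 52.2 km
T3: 30.6 km
T4: 36.4 km
T5: 35.0 km
T6: 58.5 km
T7: 19.1 km
T8: 21.7 km
T9: 68.2 km
T10: 75.5 km
Sorted: T7 (19.1 km) < T8 (21.7 km) < T3 (30.6 km) < T5 (35.0 km) < T4 (36.4 km) < …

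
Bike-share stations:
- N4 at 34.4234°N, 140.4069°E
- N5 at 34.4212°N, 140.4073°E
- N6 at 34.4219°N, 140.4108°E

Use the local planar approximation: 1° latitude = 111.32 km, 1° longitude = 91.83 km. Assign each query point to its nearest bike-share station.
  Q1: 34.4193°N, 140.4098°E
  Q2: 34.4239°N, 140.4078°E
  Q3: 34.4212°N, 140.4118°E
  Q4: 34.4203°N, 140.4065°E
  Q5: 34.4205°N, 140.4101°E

Q1 at 34.4193°N, 140.4098°E:
  N4: 0.5284 km
  N5: 0.3122 km
  N6: 0.3037 km
  → nearest: N6 (0.3037 km)
Q2 at 34.4239°N, 140.4078°E:
  N4: 0.0996 km
  N5: 0.3041 km
  N6: 0.3542 km
  → nearest: N4 (0.0996 km)
Q3 at 34.4212°N, 140.4118°E:
  N4: 0.5123 km
  N5: 0.4132 km
  N6: 0.1204 km
  → nearest: N6 (0.1204 km)
Q4 at 34.4203°N, 140.4065°E:
  N4: 0.3470 km
  N5: 0.1242 km
  N6: 0.4332 km
  → nearest: N5 (0.1242 km)
Q5 at 34.4205°N, 140.4101°E:
  N4: 0.4365 km
  N5: 0.2687 km
  N6: 0.1686 km
  → nearest: N6 (0.1686 km)

Q1→N6; Q2→N4; Q3→N6; Q4→N5; Q5→N6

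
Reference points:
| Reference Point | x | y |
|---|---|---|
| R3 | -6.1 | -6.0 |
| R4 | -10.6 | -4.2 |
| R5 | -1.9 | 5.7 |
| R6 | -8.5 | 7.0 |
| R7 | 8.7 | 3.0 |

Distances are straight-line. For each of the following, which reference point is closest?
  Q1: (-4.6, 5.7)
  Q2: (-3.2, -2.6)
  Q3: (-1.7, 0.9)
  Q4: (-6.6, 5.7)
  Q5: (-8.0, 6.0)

Q1→R5; Q2→R3; Q3→R5; Q4→R6; Q5→R6

Q1 at (-4.6, 5.7):
  R3: √((-1.5)² + (-11.7)²) = √(2.250 + 136.890) = 11.8
  R4: √((-6.0)² + (-9.9)²) = √(36.000 + 98.010) = 11.6
  R5: √((2.7)² + (0.0)²) = √(7.290 + 0.000) = 2.7
  R6: √((-3.9)² + (1.3)²) = √(15.210 + 1.690) = 4.1
  R7: √((13.3)² + (-2.7)²) = √(176.890 + 7.290) = 13.6
  → nearest: R5 (2.7)
Q2 at (-3.2, -2.6):
  R3: √((-2.9)² + (-3.4)²) = √(8.410 + 11.560) = 4.5
  R4: √((-7.4)² + (-1.6)²) = √(54.760 + 2.560) = 7.6
  R5: √((1.3)² + (8.3)²) = √(1.690 + 68.890) = 8.4
  R6: √((-5.3)² + (9.6)²) = √(28.090 + 92.160) = 11.0
  R7: √((11.9)² + (5.6)²) = √(141.610 + 31.360) = 13.2
  → nearest: R3 (4.5)
Q3 at (-1.7, 0.9):
  R3: √((-4.4)² + (-6.9)²) = √(19.360 + 47.610) = 8.2
  R4: √((-8.9)² + (-5.1)²) = √(79.210 + 26.010) = 10.3
  R5: √((-0.2)² + (4.8)²) = √(0.040 + 23.040) = 4.8
  R6: √((-6.8)² + (6.1)²) = √(46.240 + 37.210) = 9.1
  R7: √((10.4)² + (2.1)²) = √(108.160 + 4.410) = 10.6
  → nearest: R5 (4.8)
Q4 at (-6.6, 5.7):
  R3: √((0.5)² + (-11.7)²) = √(0.250 + 136.890) = 11.7
  R4: √((-4.0)² + (-9.9)²) = √(16.000 + 98.010) = 10.7
  R5: √((4.7)² + (0.0)²) = √(22.090 + 0.000) = 4.7
  R6: √((-1.9)² + (1.3)²) = √(3.610 + 1.690) = 2.3
  R7: √((15.3)² + (-2.7)²) = √(234.090 + 7.290) = 15.5
  → nearest: R6 (2.3)
Q5 at (-8.0, 6.0):
  R3: √((1.9)² + (-12.0)²) = √(3.610 + 144.000) = 12.1
  R4: √((-2.6)² + (-10.2)²) = √(6.760 + 104.040) = 10.5
  R5: √((6.1)² + (-0.3)²) = √(37.210 + 0.090) = 6.1
  R6: √((-0.5)² + (1.0)²) = √(0.250 + 1.000) = 1.1
  R7: √((16.7)² + (-3.0)²) = √(278.890 + 9.000) = 17.0
  → nearest: R6 (1.1)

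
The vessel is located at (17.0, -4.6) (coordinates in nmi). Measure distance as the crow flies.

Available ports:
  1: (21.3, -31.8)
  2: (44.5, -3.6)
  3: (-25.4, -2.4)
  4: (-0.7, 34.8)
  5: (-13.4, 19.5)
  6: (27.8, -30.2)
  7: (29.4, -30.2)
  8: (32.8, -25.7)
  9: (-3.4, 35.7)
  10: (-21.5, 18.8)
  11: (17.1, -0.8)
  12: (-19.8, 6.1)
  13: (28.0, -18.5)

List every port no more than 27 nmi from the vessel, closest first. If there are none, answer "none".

11, 13, 8

Distances from (17.0, -4.6):
1: √((4.3)² + (-27.2)²) = √(18.4900 + 739.8400) = 27.54 nmi
2: √((27.5)² + (1.0)²) = √(756.2500 + 1.0000) = 27.52 nmi
3: √((-42.4)² + (2.2)²) = √(1797.7600 + 4.8400) = 42.46 nmi
4: √((-17.7)² + (39.4)²) = √(313.2900 + 1552.3600) = 43.19 nmi
5: √((-30.4)² + (24.1)²) = √(924.1600 + 580.8100) = 38.79 nmi
6: √((10.8)² + (-25.6)²) = √(116.6400 + 655.3600) = 27.78 nmi
7: √((12.4)² + (-25.6)²) = √(153.7600 + 655.3600) = 28.45 nmi
8: √((15.8)² + (-21.1)²) = √(249.6400 + 445.2100) = 26.36 nmi
9: √((-20.4)² + (40.3)²) = √(416.1600 + 1624.0900) = 45.17 nmi
10: √((-38.5)² + (23.4)²) = √(1482.2500 + 547.5600) = 45.05 nmi
11: √((0.1)² + (3.8)²) = √(0.0100 + 14.4400) = 3.80 nmi
12: √((-36.8)² + (10.7)²) = √(1354.2400 + 114.4900) = 38.32 nmi
13: √((11.0)² + (-13.9)²) = √(121.0000 + 193.2100) = 17.73 nmi
Threshold 27 nmi: 11 (3.80 nmi), 13 (17.73 nmi), 8 (26.36 nmi) are within range.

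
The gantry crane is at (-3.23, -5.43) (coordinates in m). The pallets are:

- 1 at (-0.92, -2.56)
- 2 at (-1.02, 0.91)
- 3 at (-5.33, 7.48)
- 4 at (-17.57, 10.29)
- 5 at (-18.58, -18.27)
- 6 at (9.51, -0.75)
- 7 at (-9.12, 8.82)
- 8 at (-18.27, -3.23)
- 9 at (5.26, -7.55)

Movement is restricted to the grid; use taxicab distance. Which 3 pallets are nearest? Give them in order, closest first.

Distances from (-3.23, -5.43):
1: |2.31| + |2.87| = 2.31 + 2.87 = 5.18 m
2: |2.21| + |6.34| = 2.21 + 6.34 = 8.55 m
3: |-2.10| + |12.91| = 2.10 + 12.91 = 15.01 m
4: |-14.34| + |15.72| = 14.34 + 15.72 = 30.06 m
5: |-15.35| + |-12.84| = 15.35 + 12.84 = 28.19 m
6: |12.74| + |4.68| = 12.74 + 4.68 = 17.42 m
7: |-5.89| + |14.25| = 5.89 + 14.25 = 20.14 m
8: |-15.04| + |2.20| = 15.04 + 2.20 = 17.24 m
9: |8.49| + |-2.12| = 8.49 + 2.12 = 10.61 m
Sorted: 1 (5.18 m) < 2 (8.55 m) < 9 (10.61 m) < 3 (15.01 m) < 8 (17.24 m) < …

1, 2, 9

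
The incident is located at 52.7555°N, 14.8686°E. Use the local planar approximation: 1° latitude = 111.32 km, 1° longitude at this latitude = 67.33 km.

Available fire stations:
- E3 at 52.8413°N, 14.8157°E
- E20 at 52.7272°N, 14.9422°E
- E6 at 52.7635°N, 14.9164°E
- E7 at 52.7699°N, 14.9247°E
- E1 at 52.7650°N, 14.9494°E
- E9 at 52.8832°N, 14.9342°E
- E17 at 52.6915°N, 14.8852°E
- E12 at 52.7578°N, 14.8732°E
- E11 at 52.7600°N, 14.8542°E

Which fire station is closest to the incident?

Distances from 52.7555°N, 14.8686°E:
E3: 10.1938 km
E20: 5.8721 km
E6: 3.3393 km
E7: 4.1033 km
E1: 5.5421 km
E9: 14.8859 km
E17: 7.2116 km
E12: 0.4018 km
E11: 1.0913 km
Minimum: E12 at 0.4018 km.

E12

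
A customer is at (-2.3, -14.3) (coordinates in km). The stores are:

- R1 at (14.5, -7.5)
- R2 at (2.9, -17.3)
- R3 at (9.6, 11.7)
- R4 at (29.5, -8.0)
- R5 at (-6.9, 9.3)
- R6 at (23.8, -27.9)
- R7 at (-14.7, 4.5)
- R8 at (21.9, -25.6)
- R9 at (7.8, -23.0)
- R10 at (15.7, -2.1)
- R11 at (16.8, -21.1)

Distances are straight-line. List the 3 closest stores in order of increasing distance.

Distances from (-2.3, -14.3):
R1: √((16.8)² + (6.8)²) = √(282.240 + 46.240) = 18.1 km
R2: √((5.2)² + (-3.0)²) = √(27.040 + 9.000) = 6.0 km
R3: √((11.9)² + (26.0)²) = √(141.610 + 676.000) = 28.6 km
R4: √((31.8)² + (6.3)²) = √(1011.240 + 39.690) = 32.4 km
R5: √((-4.6)² + (23.6)²) = √(21.160 + 556.960) = 24.0 km
R6: √((26.1)² + (-13.6)²) = √(681.210 + 184.960) = 29.4 km
R7: √((-12.4)² + (18.8)²) = √(153.760 + 353.440) = 22.5 km
R8: √((24.2)² + (-11.3)²) = √(585.640 + 127.690) = 26.7 km
R9: √((10.1)² + (-8.7)²) = √(102.010 + 75.690) = 13.3 km
R10: √((18.0)² + (12.2)²) = √(324.000 + 148.840) = 21.7 km
R11: √((19.1)² + (-6.8)²) = √(364.810 + 46.240) = 20.3 km
Sorted: R2 (6.0 km) < R9 (13.3 km) < R1 (18.1 km) < R11 (20.3 km) < R10 (21.7 km) < …

R2, R9, R1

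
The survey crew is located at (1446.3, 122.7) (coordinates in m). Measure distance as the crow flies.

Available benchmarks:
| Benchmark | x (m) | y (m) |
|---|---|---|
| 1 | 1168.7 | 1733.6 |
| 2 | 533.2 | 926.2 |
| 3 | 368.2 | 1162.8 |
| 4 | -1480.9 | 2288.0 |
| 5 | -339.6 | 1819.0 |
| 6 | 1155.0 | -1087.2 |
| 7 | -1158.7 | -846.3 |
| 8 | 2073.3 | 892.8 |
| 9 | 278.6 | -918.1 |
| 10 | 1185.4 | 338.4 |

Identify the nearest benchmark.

10

Distances from (1446.3, 122.7):
1: 1634.6 m
2: 1216.3 m
3: 1498.0 m
4: 3641.0 m
5: 2463.1 m
6: 1244.5 m
7: 2779.4 m
8: 993.1 m
9: 1564.2 m
10: 338.5 m
Minimum: 10 at 338.5 m.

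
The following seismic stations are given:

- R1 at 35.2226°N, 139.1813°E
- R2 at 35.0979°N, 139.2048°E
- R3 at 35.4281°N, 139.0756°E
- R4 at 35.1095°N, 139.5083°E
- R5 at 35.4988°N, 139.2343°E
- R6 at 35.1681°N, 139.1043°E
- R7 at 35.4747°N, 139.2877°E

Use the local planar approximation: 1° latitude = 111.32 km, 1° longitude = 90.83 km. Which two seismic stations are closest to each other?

Pairwise distances:
R5–R7: √((-0.0241·111.32)² + (0.0534·90.83)²) = √(7.197480 + 23.525624) = 5.5428 km
R1–R6: √((-0.0545·111.32)² + (-0.0770·90.83)²) = √(36.807761 + 48.914777) = 9.2586 km
R2–R6: √((0.0702·111.32)² + (-0.1005·90.83)²) = √(61.068973 + 83.327960) = 12.0165 km
R1–R2: √((-0.1247·111.32)² + (0.0235·90.83)²) = √(192.698930 + 4.556112) = 14.0448 km
R3–R5: √((0.0707·111.32)² + (0.1587·90.83)²) = √(61.942000 + 207.784182) = 16.4233 km
R3–R7: √((0.0466·111.32)² + (0.2121·90.83)²) = √(26.910281 + 371.141882) = 19.9512 km
R1–R3: √((0.2055·111.32)² + (-0.1057·90.83)²) = √(523.323272 + 92.174036) = 24.8092 km
R2–R4: √((0.0116·111.32)² + (0.3035·90.83)²) = √(1.667487 + 759.934251) = 27.5971 km
R3–R6: √((-0.2600·111.32)² + (0.0287·90.83)²) = √(837.708826 + 6.795516) = 29.0604 km
R1–R7: √((0.2521·111.32)² + (0.1064·90.83)²) = √(787.575299 + 93.398926) = 29.6812 km
R1–R5: √((0.2762·111.32)² + (0.0530·90.83)²) = √(945.352428 + 23.174500) = 31.1212 km
R1–R4: √((-0.1131·111.32)² + (0.3270·90.83)²) = √(158.515453 + 882.173756) = 32.2597 km
R4–R6: √((0.0586·111.32)² + (-0.4040·90.83)²) = √(42.554121 + 1346.546510) = 37.2706 km
R6–R7: √((0.3066·111.32)² + (0.1834·90.83)²) = √(1164.905502 + 277.496360) = 37.9790 km
R2–R3: √((0.3302·111.32)² + (-0.1292·90.83)²) = √(1351.140566 + 137.715764) = 38.5857 km
R5–R6: √((-0.3307·111.32)² + (-0.1300·90.83)²) = √(1355.235549 + 139.426502) = 38.6609 km
R2–R7: √((0.3768·111.32)² + (0.0829·90.83)²) = √(1759.414568 + 56.697993) = 42.6159 km
R2–R5: √((0.4009·111.32)² + (0.0295·90.83)²) = √(1991.675164 + 7.179640) = 44.7086 km
R4–R7: √((0.3652·111.32)² + (-0.2206·90.83)²) = √(1652.752920 + 401.485296) = 45.3237 km
R4–R5: √((0.3893·111.32)² + (-0.2740·90.83)²) = √(1878.084821 + 619.383674) = 49.9747 km
R3–R4: √((-0.3186·111.32)² + (0.4327·90.83)²) = √(1257.876311 + 1544.658287) = 52.9390 km
Closest pair: R5–R7 at 5.5428 km.

R5 and R7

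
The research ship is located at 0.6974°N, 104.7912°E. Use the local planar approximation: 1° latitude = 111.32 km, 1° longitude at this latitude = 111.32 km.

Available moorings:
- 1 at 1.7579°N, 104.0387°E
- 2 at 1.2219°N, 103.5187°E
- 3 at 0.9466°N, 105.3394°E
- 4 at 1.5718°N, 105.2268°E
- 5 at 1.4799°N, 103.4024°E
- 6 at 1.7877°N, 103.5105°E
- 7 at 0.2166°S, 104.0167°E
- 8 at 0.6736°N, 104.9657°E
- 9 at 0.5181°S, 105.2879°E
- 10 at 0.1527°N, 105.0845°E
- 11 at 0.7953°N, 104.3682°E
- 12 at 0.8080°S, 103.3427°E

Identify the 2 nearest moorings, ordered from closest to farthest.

8, 11

Distances from 0.6974°N, 104.7912°E:
1: 144.7552 km
2: 153.2160 km
3: 67.0350 km
4: 108.7479 km
5: 177.4523 km
6: 187.2344 km
7: 133.3633 km
8: 19.6052 km
9: 146.1709 km
10: 68.8677 km
11: 48.3331 km
12: 232.5597 km
Sorted: 8 (19.6052 km) < 11 (48.3331 km) < 3 (67.0350 km) < 10 (68.8677 km) < …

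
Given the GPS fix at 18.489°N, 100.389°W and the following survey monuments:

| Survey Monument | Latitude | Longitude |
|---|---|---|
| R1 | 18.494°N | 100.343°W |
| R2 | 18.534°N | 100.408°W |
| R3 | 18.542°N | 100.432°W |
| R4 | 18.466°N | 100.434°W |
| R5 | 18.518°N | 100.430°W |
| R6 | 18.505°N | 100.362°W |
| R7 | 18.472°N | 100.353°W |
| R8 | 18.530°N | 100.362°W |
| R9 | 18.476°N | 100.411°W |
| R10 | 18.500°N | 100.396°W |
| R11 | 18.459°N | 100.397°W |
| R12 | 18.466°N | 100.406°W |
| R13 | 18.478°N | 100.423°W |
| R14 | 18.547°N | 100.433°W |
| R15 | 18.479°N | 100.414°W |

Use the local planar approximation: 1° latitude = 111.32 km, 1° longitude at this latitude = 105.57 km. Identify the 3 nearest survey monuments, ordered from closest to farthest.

R10, R9, R15

Distances from 18.489°N, 100.389°W:
R1: √((0.005·111.32)² + (0.046·105.57)²) = √(0.30980 + 23.58287) = 4.888 km
R2: √((0.045·111.32)² + (-0.019·105.57)²) = √(25.09409 + 4.02335) = 5.396 km
R3: √((0.053·111.32)² + (-0.043·105.57)²) = √(34.80953 + 20.60715) = 7.444 km
R4: √((-0.023·111.32)² + (-0.045·105.57)²) = √(6.55544 + 22.56868) = 5.397 km
R5: √((0.029·111.32)² + (-0.041·105.57)²) = √(10.42179 + 18.73479) = 5.400 km
R6: √((0.016·111.32)² + (0.027·105.57)²) = √(3.17239 + 8.12472) = 3.361 km
R7: √((-0.017·111.32)² + (0.036·105.57)²) = √(3.58133 + 14.44395) = 4.246 km
R8: √((0.041·111.32)² + (0.027·105.57)²) = √(20.83119 + 8.12472) = 5.381 km
R9: √((-0.013·111.32)² + (-0.022·105.57)²) = √(2.09427 + 5.39419) = 2.737 km
R10: √((0.011·111.32)² + (-0.007·105.57)²) = √(1.49945 + 0.54611) = 1.430 km
R11: √((-0.030·111.32)² + (-0.008·105.57)²) = √(11.15293 + 0.71328) = 3.445 km
R12: √((-0.023·111.32)² + (-0.017·105.57)²) = √(6.55544 + 3.22091) = 3.127 km
R13: √((-0.011·111.32)² + (-0.034·105.57)²) = √(1.49945 + 12.88365) = 3.793 km
R14: √((0.058·111.32)² + (-0.044·105.57)²) = √(41.68717 + 21.57677) = 7.954 km
R15: √((-0.010·111.32)² + (-0.025·105.57)²) = √(1.23921 + 6.96564) = 2.864 km
Sorted: R10 (1.430 km) < R9 (2.737 km) < R15 (2.864 km) < R12 (3.127 km) < R6 (3.361 km) < …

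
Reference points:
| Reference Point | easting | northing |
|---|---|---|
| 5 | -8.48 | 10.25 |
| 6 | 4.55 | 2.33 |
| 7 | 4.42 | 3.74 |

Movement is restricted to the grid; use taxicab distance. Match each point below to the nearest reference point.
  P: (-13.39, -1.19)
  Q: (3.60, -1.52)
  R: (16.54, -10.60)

P at (-13.39, -1.19):
  5: |4.91| + |11.44| = 4.91 + 11.44 = 16.35
  6: |17.94| + |3.52| = 17.94 + 3.52 = 21.46
  7: |17.81| + |4.93| = 17.81 + 4.93 = 22.74
  → nearest: 5 (16.35)
Q at (3.60, -1.52):
  5: |-12.08| + |11.77| = 12.08 + 11.77 = 23.85
  6: |0.95| + |3.85| = 0.95 + 3.85 = 4.80
  7: |0.82| + |5.26| = 0.82 + 5.26 = 6.08
  → nearest: 6 (4.80)
R at (16.54, -10.60):
  5: |-25.02| + |20.85| = 25.02 + 20.85 = 45.87
  6: |-11.99| + |12.93| = 11.99 + 12.93 = 24.92
  7: |-12.12| + |14.34| = 12.12 + 14.34 = 26.46
  → nearest: 6 (24.92)

P→5; Q→6; R→6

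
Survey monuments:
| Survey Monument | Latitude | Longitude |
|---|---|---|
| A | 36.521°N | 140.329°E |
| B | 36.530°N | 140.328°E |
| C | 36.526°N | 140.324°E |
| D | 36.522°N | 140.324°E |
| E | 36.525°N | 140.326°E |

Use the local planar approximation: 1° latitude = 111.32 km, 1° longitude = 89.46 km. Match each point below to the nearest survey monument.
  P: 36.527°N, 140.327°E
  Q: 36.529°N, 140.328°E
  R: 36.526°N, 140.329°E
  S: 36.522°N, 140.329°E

P→E; Q→B; R→E; S→A

P at 36.527°N, 140.327°E:
  A: √((-0.006·111.32)² + (0.002·89.46)²) = √(0.44611713 + 0.03201237) = 0.691469 km
  B: √((0.003·111.32)² + (0.001·89.46)²) = √(0.11152928 + 0.00800309) = 0.345735 km
  C: √((-0.001·111.32)² + (-0.003·89.46)²) = √(0.01239214 + 0.07202782) = 0.290551 km
  D: √((-0.005·111.32)² + (-0.003·89.46)²) = √(0.30980356 + 0.07202782) = 0.617925 km
  E: √((-0.002·111.32)² + (-0.001·89.46)²) = √(0.04956857 + 0.00800309) = 0.239941 km
  → nearest: E (0.239941 km)
Q at 36.529°N, 140.328°E:
  A: √((-0.008·111.32)² + (0.001·89.46)²) = √(0.79309711 + 0.00800309) = 0.895042 km
  B: √((0.001·111.32)² + (0.000·89.46)²) = √(0.01239214 + 0.00000000) = 0.111320 km
  C: √((-0.003·111.32)² + (-0.004·89.46)²) = √(0.11152928 + 0.12804947) = 0.489468 km
  D: √((-0.007·111.32)² + (-0.004·89.46)²) = √(0.60721498 + 0.12804947) = 0.857476 km
  E: √((-0.004·111.32)² + (-0.002·89.46)²) = √(0.19827428 + 0.03201237) = 0.479882 km
  → nearest: B (0.111320 km)
R at 36.526°N, 140.329°E:
  A: √((-0.005·111.32)² + (0.000·89.46)²) = √(0.30980356 + 0.00000000) = 0.556600 km
  B: √((0.004·111.32)² + (-0.001·89.46)²) = √(0.19827428 + 0.00800309) = 0.454178 km
  C: √((0.000·111.32)² + (-0.005·89.46)²) = √(0.00000000 + 0.20007729) = 0.447300 km
  D: √((-0.004·111.32)² + (-0.005·89.46)²) = √(0.19827428 + 0.20007729) = 0.631151 km
  E: √((-0.001·111.32)² + (-0.003·89.46)²) = √(0.01239214 + 0.07202782) = 0.290551 km
  → nearest: E (0.290551 km)
S at 36.522°N, 140.329°E:
  A: √((-0.001·111.32)² + (0.000·89.46)²) = √(0.01239214 + 0.00000000) = 0.111320 km
  B: √((0.008·111.32)² + (-0.001·89.46)²) = √(0.79309711 + 0.00800309) = 0.895042 km
  C: √((0.004·111.32)² + (-0.005·89.46)²) = √(0.19827428 + 0.20007729) = 0.631151 km
  D: √((0.000·111.32)² + (-0.005·89.46)²) = √(0.00000000 + 0.20007729) = 0.447300 km
  E: √((0.003·111.32)² + (-0.003·89.46)²) = √(0.11152928 + 0.07202782) = 0.428436 km
  → nearest: A (0.111320 km)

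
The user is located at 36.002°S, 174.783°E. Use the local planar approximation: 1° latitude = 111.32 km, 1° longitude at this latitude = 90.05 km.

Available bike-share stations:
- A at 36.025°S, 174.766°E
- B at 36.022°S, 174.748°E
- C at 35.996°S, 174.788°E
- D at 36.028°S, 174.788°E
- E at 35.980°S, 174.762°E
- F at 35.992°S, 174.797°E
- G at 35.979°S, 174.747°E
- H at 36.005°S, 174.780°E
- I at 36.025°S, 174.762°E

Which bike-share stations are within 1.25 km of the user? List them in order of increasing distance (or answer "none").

Distances from 36.002°S, 174.783°E:
A: √((-0.023·111.32)² + (-0.017·90.05)²) = √(6.55544 + 2.34350) = 2.983 km
B: √((-0.020·111.32)² + (-0.035·90.05)²) = √(4.95686 + 9.93353) = 3.859 km
C: √((0.006·111.32)² + (0.005·90.05)²) = √(0.44612 + 0.20273) = 0.806 km
D: √((-0.026·111.32)² + (0.005·90.05)²) = √(8.37709 + 0.20273) = 2.929 km
E: √((0.022·111.32)² + (-0.021·90.05)²) = √(5.99780 + 3.57607) = 3.094 km
F: √((0.010·111.32)² + (0.014·90.05)²) = √(1.23921 + 1.58936) = 1.682 km
G: √((0.023·111.32)² + (-0.036·90.05)²) = √(6.55544 + 10.50927) = 4.131 km
H: √((-0.003·111.32)² + (-0.003·90.05)²) = √(0.11153 + 0.07298) = 0.430 km
I: √((-0.023·111.32)² + (-0.021·90.05)²) = √(6.55544 + 3.57607) = 3.183 km
Threshold 1.25 km: H (0.430 km), C (0.806 km) are within range.

H, C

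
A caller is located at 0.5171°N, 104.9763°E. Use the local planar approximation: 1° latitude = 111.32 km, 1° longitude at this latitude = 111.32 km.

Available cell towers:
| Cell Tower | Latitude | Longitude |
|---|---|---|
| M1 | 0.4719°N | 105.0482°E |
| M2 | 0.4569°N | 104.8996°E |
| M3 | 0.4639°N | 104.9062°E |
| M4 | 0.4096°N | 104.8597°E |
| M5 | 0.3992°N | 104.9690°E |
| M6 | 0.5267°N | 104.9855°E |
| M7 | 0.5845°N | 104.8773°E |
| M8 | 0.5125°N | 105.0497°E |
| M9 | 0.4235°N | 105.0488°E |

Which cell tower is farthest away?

Distances from 0.5171°N, 104.9763°E:
M1: √((-0.0452·111.32)² + (0.0719·111.32)²) = √(25.317643 + 64.062543) = 9.4541 km
M2: √((-0.0602·111.32)² + (-0.0767·111.32)²) = √(44.909620 + 72.901611) = 10.8541 km
M3: √((-0.0532·111.32)² + (-0.0701·111.32)²) = √(35.072737 + 60.895112) = 9.7963 km
M4: √((-0.1075·111.32)² + (-0.1166·111.32)²) = √(143.206696 + 168.478116) = 17.6546 km
M5: √((-0.1179·111.32)² + (-0.0073·111.32)²) = √(172.255860 + 0.660377) = 13.1498 km
M6: √((0.0096·111.32)² + (0.0092·111.32)²) = √(1.142060 + 1.048871) = 1.4802 km
M7: √((0.0674·111.32)² + (-0.0990·111.32)²) = √(56.294529 + 121.455388) = 13.3323 km
M8: √((-0.0046·111.32)² + (0.0734·111.32)²) = √(0.262218 + 66.763411) = 8.1869 km
M9: √((-0.0936·111.32)² + (0.0725·111.32)²) = √(108.567064 + 65.136198) = 13.1797 km
Maximum: M4 at 17.6546 km.

M4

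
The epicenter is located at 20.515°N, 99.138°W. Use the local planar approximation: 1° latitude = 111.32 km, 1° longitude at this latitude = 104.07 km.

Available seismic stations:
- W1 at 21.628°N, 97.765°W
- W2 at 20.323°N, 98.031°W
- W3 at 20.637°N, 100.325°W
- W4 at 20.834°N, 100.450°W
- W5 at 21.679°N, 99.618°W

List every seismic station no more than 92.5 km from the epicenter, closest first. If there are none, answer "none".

none

Distances from 20.515°N, 99.138°W:
W1: √((1.113·111.32)² + (1.373·104.07)²) = √(15351.00185 + 20417.01198) = 189.124 km
W2: √((-0.192·111.32)² + (1.107·104.07)²) = √(456.82394 + 13272.30493) = 117.171 km
W3: √((0.122·111.32)² + (-1.187·104.07)²) = √(184.44465 + 15259.93020) = 124.275 km
W4: √((0.319·111.32)² + (-1.312·104.07)²) = √(1261.03680 + 18643.12791) = 141.082 km
W5: √((1.164·111.32)² + (-0.480·104.07)²) = √(16790.06417 + 2495.36215) = 138.872 km
Threshold 92.5 km: none within range.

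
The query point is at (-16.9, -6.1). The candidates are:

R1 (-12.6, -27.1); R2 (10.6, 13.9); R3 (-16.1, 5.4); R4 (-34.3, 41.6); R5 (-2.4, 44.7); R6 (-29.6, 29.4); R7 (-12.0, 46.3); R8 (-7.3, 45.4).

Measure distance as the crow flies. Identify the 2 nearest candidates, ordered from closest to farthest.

Distances from (-16.9, -6.1):
R1: 21.4
R2: 34.0
R3: 11.5
R4: 50.8
R5: 52.8
R6: 37.7
R7: 52.6
R8: 52.4
Sorted: R3 (11.5) < R1 (21.4) < R2 (34.0) < R6 (37.7) < …

R3, R1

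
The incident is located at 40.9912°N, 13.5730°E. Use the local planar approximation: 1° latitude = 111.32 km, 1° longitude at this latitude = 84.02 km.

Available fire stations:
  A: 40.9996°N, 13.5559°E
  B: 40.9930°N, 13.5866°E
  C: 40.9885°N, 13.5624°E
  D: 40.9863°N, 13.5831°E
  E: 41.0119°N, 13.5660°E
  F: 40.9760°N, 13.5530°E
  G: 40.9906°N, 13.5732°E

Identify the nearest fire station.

Distances from 40.9912°N, 13.5730°E:
A: √((0.0084·111.32)² + (-0.0171·84.02)²) = √(0.874390 + 2.064228) = 1.7142 km
B: √((0.0018·111.32)² + (0.0136·84.02)²) = √(0.040151 + 1.305699) = 1.1601 km
C: √((-0.0027·111.32)² + (-0.0106·84.02)²) = √(0.090339 + 0.793190) = 0.9400 km
D: √((-0.0049·111.32)² + (0.0101·84.02)²) = √(0.297535 + 0.720125) = 1.0088 km
E: √((0.0207·111.32)² + (-0.0070·84.02)²) = √(5.309909 + 0.345909) = 2.3782 km
F: √((-0.0152·111.32)² + (-0.0200·84.02)²) = √(2.863081 + 2.823744) = 2.3847 km
G: √((-0.0006·111.32)² + (0.0002·84.02)²) = √(0.004461 + 0.000282) = 0.0689 km
Minimum: G at 0.0689 km.

G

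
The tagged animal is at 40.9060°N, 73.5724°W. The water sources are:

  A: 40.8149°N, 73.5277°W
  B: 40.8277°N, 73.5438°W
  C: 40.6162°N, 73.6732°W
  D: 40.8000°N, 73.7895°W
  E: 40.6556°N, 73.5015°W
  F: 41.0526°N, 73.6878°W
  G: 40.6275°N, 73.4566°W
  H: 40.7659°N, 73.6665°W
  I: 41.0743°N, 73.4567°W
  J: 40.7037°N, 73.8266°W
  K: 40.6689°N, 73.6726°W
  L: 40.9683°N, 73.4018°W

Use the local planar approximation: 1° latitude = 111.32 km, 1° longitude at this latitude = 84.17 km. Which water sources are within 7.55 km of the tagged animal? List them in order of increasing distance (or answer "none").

none

Distances from 40.9060°N, 73.5724°W:
A: √((-0.0911·111.32)² + (0.0447·84.17)²) = √(102.844992 + 14.155646) = 10.8167 km
B: √((-0.0783·111.32)² + (0.0286·84.17)²) = √(75.974862 + 5.794910) = 9.0427 km
C: √((-0.2898·111.32)² + (-0.1008·84.17)²) = √(1040.742183 + 71.983957) = 33.3575 km
D: √((-0.1060·111.32)² + (-0.2171·84.17)²) = √(139.238112 + 333.913749) = 21.7521 km
E: √((-0.2504·111.32)² + (0.0709·84.17)²) = √(776.989311 + 35.612882) = 28.5062 km
F: √((0.1466·111.32)² + (-0.1154·84.17)²) = √(266.326472 + 94.346604) = 18.9914 km
G: √((-0.2785·111.32)² + (0.1158·84.17)²) = √(961.162447 + 95.001787) = 32.4987 km
H: √((-0.1401·111.32)² + (-0.0941·84.17)²) = √(243.233095 + 62.732689) = 17.4919 km
I: √((0.1683·111.32)² + (0.1157·84.17)²) = √(351.006070 + 94.837778) = 21.1150 km
J: √((-0.2023·111.32)² + (-0.2542·84.17)²) = √(507.152021 + 457.789415) = 31.0635 km
K: √((-0.2371·111.32)² + (-0.1002·84.17)²) = √(696.641758 + 71.129556) = 27.7087 km
L: √((0.0623·111.32)² + (0.1706·84.17)²) = √(48.097498 + 206.192426) = 15.9465 km
Threshold 7.55 km: none within range.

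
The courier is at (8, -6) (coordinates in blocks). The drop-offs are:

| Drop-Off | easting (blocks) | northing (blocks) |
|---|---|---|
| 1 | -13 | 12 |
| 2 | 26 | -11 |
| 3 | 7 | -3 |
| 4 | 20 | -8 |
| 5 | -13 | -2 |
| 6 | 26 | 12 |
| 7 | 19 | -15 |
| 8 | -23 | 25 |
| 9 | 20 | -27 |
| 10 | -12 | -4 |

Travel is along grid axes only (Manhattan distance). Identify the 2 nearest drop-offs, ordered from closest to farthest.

Distances from (8, -6):
1: 39 blocks
2: 23 blocks
3: 4 blocks
4: 14 blocks
5: 25 blocks
6: 36 blocks
7: 20 blocks
8: 62 blocks
9: 33 blocks
10: 22 blocks
Sorted: 3 (4 blocks) < 4 (14 blocks) < 7 (20 blocks) < 10 (22 blocks) < …

3, 4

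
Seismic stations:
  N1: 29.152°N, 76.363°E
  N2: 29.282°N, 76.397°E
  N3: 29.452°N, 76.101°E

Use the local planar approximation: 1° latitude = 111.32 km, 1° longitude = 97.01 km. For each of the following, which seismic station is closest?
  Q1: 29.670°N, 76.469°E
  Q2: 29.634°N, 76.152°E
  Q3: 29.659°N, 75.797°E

Q1→N3; Q2→N3; Q3→N3

Q1 at 29.670°N, 76.469°E:
  N1: √((-0.518·111.32)² + (-0.106·97.01)²) = √(3325.10922 + 105.74132) = 58.573 km
  N2: √((-0.388·111.32)² + (-0.072·97.01)²) = √(1865.56269 + 48.78631) = 43.753 km
  N3: √((-0.218·111.32)² + (-0.368·97.01)²) = √(588.92418 + 1274.46715) = 43.167 km
  → nearest: N3 (43.167 km)
Q2 at 29.634°N, 76.152°E:
  N1: √((-0.482·111.32)² + (0.211·97.01)²) = √(2878.99209 + 418.98446) = 57.428 km
  N2: √((-0.352·111.32)² + (0.245·97.01)²) = √(1535.43601 + 564.89168) = 45.829 km
  N3: √((-0.182·111.32)² + (-0.051·97.01)²) = √(410.47732 + 24.47786) = 20.856 km
  → nearest: N3 (20.856 km)
Q3 at 29.659°N, 75.797°E:
  N1: √((-0.507·111.32)² + (0.566·97.01)²) = √(3185.38781 + 3014.85113) = 78.742 km
  N2: √((-0.377·111.32)² + (0.600·97.01)²) = √(1761.28281 + 3387.93844) = 71.758 km
  N3: √((-0.207·111.32)² + (0.304·97.01)²) = √(530.99091 + 869.72144) = 37.426 km
  → nearest: N3 (37.426 km)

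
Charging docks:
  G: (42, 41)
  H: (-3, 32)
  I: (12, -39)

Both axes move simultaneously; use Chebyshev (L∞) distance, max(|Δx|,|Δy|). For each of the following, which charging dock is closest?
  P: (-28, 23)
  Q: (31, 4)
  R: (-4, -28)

P→H; Q→H; R→I

P at (-28, 23):
  G: 70
  H: 25
  I: 62
  → nearest: H (25)
Q at (31, 4):
  G: 37
  H: 34
  I: 43
  → nearest: H (34)
R at (-4, -28):
  G: 69
  H: 60
  I: 16
  → nearest: I (16)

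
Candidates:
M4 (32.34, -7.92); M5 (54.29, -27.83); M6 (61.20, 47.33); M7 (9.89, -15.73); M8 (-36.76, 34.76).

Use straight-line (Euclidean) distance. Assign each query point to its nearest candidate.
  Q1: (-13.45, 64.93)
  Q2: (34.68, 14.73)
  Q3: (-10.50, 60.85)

Q1 at (-13.45, 64.93):
  M4: 86.05
  M5: 114.86
  M6: 76.70
  M7: 83.97
  M8: 38.13
  → nearest: M8 (38.13)
Q2 at (34.68, 14.73):
  M4: 22.77
  M5: 46.86
  M6: 42.02
  M7: 39.27
  M8: 74.19
  → nearest: M4 (22.77)
Q3 at (-10.50, 60.85):
  M4: 81.02
  M5: 109.83
  M6: 72.96
  M7: 79.25
  M8: 37.02
  → nearest: M8 (37.02)

Q1→M8; Q2→M4; Q3→M8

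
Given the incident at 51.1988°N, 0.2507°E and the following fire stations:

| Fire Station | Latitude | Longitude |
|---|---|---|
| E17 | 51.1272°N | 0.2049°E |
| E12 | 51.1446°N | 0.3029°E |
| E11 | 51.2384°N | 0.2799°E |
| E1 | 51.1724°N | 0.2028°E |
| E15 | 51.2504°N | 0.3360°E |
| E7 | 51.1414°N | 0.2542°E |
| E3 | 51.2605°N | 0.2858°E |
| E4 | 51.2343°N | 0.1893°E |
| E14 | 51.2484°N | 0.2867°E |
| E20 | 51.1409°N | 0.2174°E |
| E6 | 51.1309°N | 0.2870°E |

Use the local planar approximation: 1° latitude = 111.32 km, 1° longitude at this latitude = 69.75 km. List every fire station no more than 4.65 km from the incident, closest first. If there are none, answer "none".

Distances from 51.1988°N, 0.2507°E:
E17: √((-0.0716·111.32)² + (-0.0458·69.75)²) = √(63.529062 + 10.205150) = 8.5869 km
E12: √((-0.0542·111.32)² + (0.0522·69.75)²) = √(36.403653 + 13.256517) = 7.0470 km
E11: √((0.0396·111.32)² + (0.0292·69.75)²) = √(19.432862 + 4.148147) = 4.8560 km
E1: √((-0.0264·111.32)² + (-0.0479·69.75)²) = √(8.636828 + 11.162448) = 4.4496 km
E15: √((0.0516·111.32)² + (0.0853·69.75)²) = √(32.994823 + 35.398633) = 8.2700 km
E7: √((-0.0574·111.32)² + (0.0035·69.75)²) = √(40.829135 + 0.059597) = 6.3944 km
E3: √((0.0617·111.32)² + (0.0351·69.75)²) = √(47.175523 + 5.993806) = 7.2917 km
E4: √((0.0355·111.32)² + (-0.0614·69.75)²) = √(15.617197 + 18.341091) = 5.8274 km
E14: √((0.0496·111.32)² + (0.0360·69.75)²) = √(30.486653 + 6.305121) = 6.0656 km
E20: √((-0.0579·111.32)² + (-0.0333·69.75)²) = √(41.543542 + 5.394819) = 6.8512 km
E6: √((-0.0679·111.32)² + (0.0363·69.75)²) = √(57.132857 + 6.410644) = 7.9714 km
Threshold 4.65 km: E1 (4.4496 km) is within range.

E1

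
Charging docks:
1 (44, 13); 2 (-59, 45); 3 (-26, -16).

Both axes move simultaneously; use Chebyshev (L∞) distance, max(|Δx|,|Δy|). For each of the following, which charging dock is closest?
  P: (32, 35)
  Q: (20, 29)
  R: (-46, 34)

P at (32, 35):
  1: 22
  2: 91
  3: 58
  → nearest: 1 (22)
Q at (20, 29):
  1: 24
  2: 79
  3: 46
  → nearest: 1 (24)
R at (-46, 34):
  1: 90
  2: 13
  3: 50
  → nearest: 2 (13)

P→1; Q→1; R→2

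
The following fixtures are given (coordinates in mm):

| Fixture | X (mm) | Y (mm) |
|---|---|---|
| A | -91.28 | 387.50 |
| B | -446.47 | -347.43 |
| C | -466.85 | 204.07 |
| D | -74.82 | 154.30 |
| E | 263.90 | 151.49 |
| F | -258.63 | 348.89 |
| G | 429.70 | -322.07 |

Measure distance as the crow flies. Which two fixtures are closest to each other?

Pairwise distances:
A–B: √((-355.19)² + (-734.93)²) = √(126159.9361 + 540122.1049) = 816.26 mm
A–C: √((-375.57)² + (-183.43)²) = √(141052.8249 + 33646.5649) = 417.97 mm
A–D: √((16.46)² + (-233.20)²) = √(270.9316 + 54382.2400) = 233.78 mm
A–E: √((355.18)² + (-236.01)²) = √(126152.8324 + 55700.7201) = 426.44 mm
A–F: √((-167.35)² + (-38.61)²) = √(28006.0225 + 1490.7321) = 171.75 mm
A–G: √((520.98)² + (-709.57)²) = √(271420.1604 + 503489.5849) = 880.29 mm
B–C: √((-20.38)² + (551.50)²) = √(415.3444 + 304152.2500) = 551.88 mm
B–D: √((371.65)² + (501.73)²) = √(138123.7225 + 251732.9929) = 624.39 mm
B–E: √((710.37)² + (498.92)²) = √(504625.5369 + 248921.1664) = 868.07 mm
B–F: √((187.84)² + (696.32)²) = √(35283.8656 + 484861.5424) = 721.21 mm
B–G: √((876.17)² + (25.36)²) = √(767673.8689 + 643.1296) = 876.54 mm
C–D: √((392.03)² + (-49.77)²) = √(153687.5209 + 2477.0529) = 395.18 mm
C–E: √((730.75)² + (-52.58)²) = √(533995.5625 + 2764.6564) = 732.64 mm
C–F: √((208.22)² + (144.82)²) = √(43355.5684 + 20972.8324) = 253.63 mm
C–G: √((896.55)² + (-526.14)²) = √(803801.9025 + 276823.2996) = 1039.53 mm
D–E: √((338.72)² + (-2.81)²) = √(114731.2384 + 7.8961) = 338.73 mm
D–F: √((-183.81)² + (194.59)²) = √(33786.1161 + 37865.2681) = 267.68 mm
D–G: √((504.52)² + (-476.37)²) = √(254540.4304 + 226928.3769) = 693.88 mm
E–F: √((-522.53)² + (197.40)²) = √(273037.6009 + 38966.7600) = 558.57 mm
E–G: √((165.80)² + (-473.56)²) = √(27489.6400 + 224259.0736) = 501.75 mm
F–G: √((688.33)² + (-670.96)²) = √(473798.1889 + 450187.3216) = 961.24 mm
Closest pair: A–F at 171.75 mm.

A and F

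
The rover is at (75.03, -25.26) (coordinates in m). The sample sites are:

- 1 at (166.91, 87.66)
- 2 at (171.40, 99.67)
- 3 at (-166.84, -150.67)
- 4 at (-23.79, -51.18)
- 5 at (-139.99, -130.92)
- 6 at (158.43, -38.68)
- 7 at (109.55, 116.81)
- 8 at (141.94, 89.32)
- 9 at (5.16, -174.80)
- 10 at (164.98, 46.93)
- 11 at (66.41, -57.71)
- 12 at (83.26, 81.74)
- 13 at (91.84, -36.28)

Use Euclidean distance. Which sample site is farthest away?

Distances from (75.03, -25.26):
1: √((91.88)² + (112.92)²) = √(8441.9344 + 12750.9264) = 145.58 m
2: √((96.37)² + (124.93)²) = √(9287.1769 + 15607.5049) = 157.78 m
3: √((-241.87)² + (-125.41)²) = √(58501.0969 + 15727.6681) = 272.45 m
4: √((-98.82)² + (-25.92)²) = √(9765.3924 + 671.8464) = 102.16 m
5: √((-215.02)² + (-105.66)²) = √(46233.6004 + 11164.0356) = 239.58 m
6: √((83.40)² + (-13.42)²) = √(6955.5600 + 180.0964) = 84.47 m
7: √((34.52)² + (142.07)²) = √(1191.6304 + 20183.8849) = 146.20 m
8: √((66.91)² + (114.58)²) = √(4476.9481 + 13128.5764) = 132.69 m
9: √((-69.87)² + (-149.54)²) = √(4881.8169 + 22362.2116) = 165.06 m
10: √((89.95)² + (72.19)²) = √(8091.0025 + 5211.3961) = 115.34 m
11: √((-8.62)² + (-32.45)²) = √(74.3044 + 1053.0025) = 33.58 m
12: √((8.23)² + (107.00)²) = √(67.7329 + 11449.0000) = 107.32 m
13: √((16.81)² + (-11.02)²) = √(282.5761 + 121.4404) = 20.10 m
Maximum: 3 at 272.45 m.

3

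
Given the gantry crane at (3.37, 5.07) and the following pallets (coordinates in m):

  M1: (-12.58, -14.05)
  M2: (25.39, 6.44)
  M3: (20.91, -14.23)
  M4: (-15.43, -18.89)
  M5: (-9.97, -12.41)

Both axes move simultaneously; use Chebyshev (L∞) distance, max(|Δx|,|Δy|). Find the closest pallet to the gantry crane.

Distances from (3.37, 5.07):
M1: 19.12 m
M2: 22.02 m
M3: 19.30 m
M4: 23.96 m
M5: 17.48 m
Minimum: M5 at 17.48 m.

M5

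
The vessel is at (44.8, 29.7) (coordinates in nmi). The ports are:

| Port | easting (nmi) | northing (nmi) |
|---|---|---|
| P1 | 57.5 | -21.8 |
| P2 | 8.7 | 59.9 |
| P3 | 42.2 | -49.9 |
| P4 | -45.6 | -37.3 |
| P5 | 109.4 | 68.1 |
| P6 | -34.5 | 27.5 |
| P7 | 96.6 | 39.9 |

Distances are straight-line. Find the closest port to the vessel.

Distances from (44.8, 29.7):
P1: √((12.7)² + (-51.5)²) = √(161.290 + 2652.250) = 53.0 nmi
P2: √((-36.1)² + (30.2)²) = √(1303.210 + 912.040) = 47.1 nmi
P3: √((-2.6)² + (-79.6)²) = √(6.760 + 6336.160) = 79.6 nmi
P4: √((-90.4)² + (-67.0)²) = √(8172.160 + 4489.000) = 112.5 nmi
P5: √((64.6)² + (38.4)²) = √(4173.160 + 1474.560) = 75.2 nmi
P6: √((-79.3)² + (-2.2)²) = √(6288.490 + 4.840) = 79.3 nmi
P7: √((51.8)² + (10.2)²) = √(2683.240 + 104.040) = 52.8 nmi
Minimum: P2 at 47.1 nmi.

P2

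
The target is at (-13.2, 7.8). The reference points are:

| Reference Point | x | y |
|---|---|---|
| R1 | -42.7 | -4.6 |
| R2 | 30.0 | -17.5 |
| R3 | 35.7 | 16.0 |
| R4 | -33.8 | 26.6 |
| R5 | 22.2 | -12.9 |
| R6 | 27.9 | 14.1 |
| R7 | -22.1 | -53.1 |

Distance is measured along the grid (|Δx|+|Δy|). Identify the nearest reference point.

R4

Distances from (-13.2, 7.8):
R1: |-29.5| + |-12.4| = 29.5 + 12.4 = 41.9
R2: |43.2| + |-25.3| = 43.2 + 25.3 = 68.5
R3: |48.9| + |8.2| = 48.9 + 8.2 = 57.1
R4: |-20.6| + |18.8| = 20.6 + 18.8 = 39.4
R5: |35.4| + |-20.7| = 35.4 + 20.7 = 56.1
R6: |41.1| + |6.3| = 41.1 + 6.3 = 47.4
R7: |-8.9| + |-60.9| = 8.9 + 60.9 = 69.8
Minimum: R4 at 39.4.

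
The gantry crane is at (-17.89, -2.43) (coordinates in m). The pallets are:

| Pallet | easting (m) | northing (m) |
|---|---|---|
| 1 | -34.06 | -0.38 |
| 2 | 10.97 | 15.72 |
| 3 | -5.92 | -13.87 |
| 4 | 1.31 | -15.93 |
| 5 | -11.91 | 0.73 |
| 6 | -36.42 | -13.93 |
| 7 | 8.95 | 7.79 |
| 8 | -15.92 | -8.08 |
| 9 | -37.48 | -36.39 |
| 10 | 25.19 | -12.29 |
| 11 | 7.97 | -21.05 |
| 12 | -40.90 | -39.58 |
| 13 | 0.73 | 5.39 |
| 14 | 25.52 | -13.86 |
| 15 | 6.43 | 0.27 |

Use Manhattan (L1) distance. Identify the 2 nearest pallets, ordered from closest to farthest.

Distances from (-17.89, -2.43):
1: 18.22 m
2: 47.01 m
3: 23.41 m
4: 32.70 m
5: 9.14 m
6: 30.03 m
7: 37.06 m
8: 7.62 m
9: 53.55 m
10: 52.94 m
11: 44.48 m
12: 60.16 m
13: 26.44 m
14: 54.84 m
15: 27.02 m
Sorted: 8 (7.62 m) < 5 (9.14 m) < 1 (18.22 m) < 3 (23.41 m) < …

8, 5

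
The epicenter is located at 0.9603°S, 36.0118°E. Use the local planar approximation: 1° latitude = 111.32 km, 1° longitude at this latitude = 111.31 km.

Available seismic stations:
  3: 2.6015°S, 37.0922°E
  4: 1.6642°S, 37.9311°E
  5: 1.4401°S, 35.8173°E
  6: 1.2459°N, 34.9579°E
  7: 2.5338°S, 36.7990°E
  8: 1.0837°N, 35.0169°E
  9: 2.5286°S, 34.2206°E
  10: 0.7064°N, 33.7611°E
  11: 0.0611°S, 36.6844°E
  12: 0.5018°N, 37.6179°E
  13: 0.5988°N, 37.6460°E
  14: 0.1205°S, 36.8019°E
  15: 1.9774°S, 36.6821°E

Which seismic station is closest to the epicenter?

5

Distances from 0.9603°S, 36.0118°E:
3: √((-1.6412·111.32)² + (1.0804·111.31)²) = √(33378.699516 + 14462.305009) = 218.7259 km
4: √((-0.7039·111.32)² + (1.9193·111.31)²) = √(6139.999358 + 45640.888688) = 227.5541 km
5: √((-0.4798·111.32)² + (-0.1945·111.31)²) = √(2852.770813 + 468.713624) = 57.6323 km
6: √((2.2062·111.32)² + (-1.0539·111.31)²) = √(60316.503215 + 13761.544364) = 272.1728 km
7: √((-1.5735·111.32)² + (0.7872·111.31)²) = √(30681.733250 + 7677.830786) = 195.8560 km
8: √((2.0440·111.32)² + (-0.9949·111.31)²) = √(51773.577850 + 12263.861217) = 253.0562 km
9: √((-1.5683·111.32)² + (-1.7912·111.31)²) = √(30479.278359 + 39751.775097) = 265.0114 km
10: √((1.6667·111.32)² + (-2.2507·111.31)²) = √(34423.994696 + 62762.984563) = 311.7483 km
11: √((0.8992·111.32)² + (0.6726·111.31)²) = √(10019.798590 + 5605.083561) = 124.9995 km
12: √((1.4621·111.32)² + (1.6061·111.31)²) = √(26491.134006 + 31960.497407) = 241.7677 km
13: √((1.5591·111.32)² + (1.6342·111.31)²) = √(30122.730646 + 33088.629375) = 251.4187 km
14: √((0.8398·111.32)² + (0.7901·111.31)²) = √(8739.732413 + 7734.504369) = 128.3520 km
15: √((-1.0171·111.32)² + (0.6703·111.31)²) = √(12819.577256 + 5566.815199) = 135.5964 km
Minimum: 5 at 57.6323 km.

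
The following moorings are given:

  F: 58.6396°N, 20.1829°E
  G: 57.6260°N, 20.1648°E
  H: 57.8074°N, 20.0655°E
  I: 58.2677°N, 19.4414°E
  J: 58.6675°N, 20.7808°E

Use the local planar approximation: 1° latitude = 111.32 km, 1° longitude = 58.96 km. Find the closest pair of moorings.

G and H

Pairwise distances:
G–H: √((0.1814·111.32)² + (-0.0993·58.96)²) = √(407.775342 + 34.277840) = 21.0251 km
F–J: √((0.0279·111.32)² + (0.5979·58.96)²) = √(9.646168 + 1242.716477) = 35.3887 km
F–I: √((-0.3719·111.32)² + (-0.7415·58.96)²) = √(1713.952382 + 1911.336971) = 60.2104 km
H–I: √((0.4603·111.32)² + (-0.6241·58.96)²) = √(2625.598678 + 1354.014499) = 63.0842 km
G–I: √((0.6417·111.32)² + (-0.7234·58.96)²) = √(5102.822642 + 1819.164442) = 83.1985 km
I–J: √((0.3998·111.32)² + (1.3394·58.96)²) = √(1980.760537 + 6236.422632) = 90.6487 km
F–H: √((-0.8322·111.32)² + (-0.1174·58.96)²) = √(8582.262981 + 47.912755) = 92.8987 km
H–J: √((0.8601·111.32)² + (0.7153·58.96)²) = √(9167.360091 + 1778.653699) = 104.6232 km
F–G: √((-1.0136·111.32)² + (-0.0181·58.96)²) = √(12731.500724 + 1.138865) = 112.8390 km
G–J: √((1.0415·111.32)² + (0.6160·58.96)²) = √(13442.032586 + 1319.095911) = 121.4954 km
Closest pair: G–H at 21.0251 km.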